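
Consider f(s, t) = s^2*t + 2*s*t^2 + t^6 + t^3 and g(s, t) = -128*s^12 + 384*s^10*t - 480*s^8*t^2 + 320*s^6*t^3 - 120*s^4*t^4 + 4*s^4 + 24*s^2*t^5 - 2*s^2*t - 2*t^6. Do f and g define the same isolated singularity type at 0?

The Hessian of f at 0 is [[0, 0], [0, 0]] with rank 0, so corank 2. A Groebner basis of the Jacobian ideal J(f) in C{s,t} is {s^2/6 + t^5 - t^2/6, s^3 + t^3, s*t + t^2}; counting standard monomials gives mu = 7. Corank 2; j^3 = t*(s + t)^2 has shape L^2 M (L != M), so D-series; mu = 7 gives D_7. The Hessian of g at 0 is [[0, 0], [0, 0]] with rank 0, so corank 2. A Groebner basis of the Jacobian ideal J(g) in C{s,t} is {s^2/6 + t^5, s^3, s*t}; counting standard monomials gives mu = 7. Corank 2; j^3 = -2*s^2*t has shape L^2 M (L != M), so D-series; mu = 7 gives D_7. Both have type D_7, hence right-equivalent.

Yes.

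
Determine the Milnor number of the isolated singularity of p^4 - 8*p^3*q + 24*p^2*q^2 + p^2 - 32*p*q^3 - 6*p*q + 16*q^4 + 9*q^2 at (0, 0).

3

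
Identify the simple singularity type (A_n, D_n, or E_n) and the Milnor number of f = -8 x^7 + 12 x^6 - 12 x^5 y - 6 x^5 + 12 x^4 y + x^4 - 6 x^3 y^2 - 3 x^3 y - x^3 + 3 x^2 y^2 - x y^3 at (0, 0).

Type E_{7}, Milnor number mu = 7.

The Hessian of f at 0 is [[0, 0], [0, 0]] with rank 0, so corank 2. A Groebner basis of the Jacobian ideal J(f) in C{x,y} is {3*x^2 + y^4 + y^3, x^3, x^2*y - x^2 - y^3/3, -2*x^2 + x*y^2 - 2*y^3/3}; counting standard monomials gives mu = 7. Corank 2; j^3 = -x^3 is a perfect cube, so E-series; the 4-jet and mu = 7 give E_7.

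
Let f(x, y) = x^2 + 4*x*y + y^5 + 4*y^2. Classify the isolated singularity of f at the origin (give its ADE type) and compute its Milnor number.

The Hessian of f at 0 has rank 1. Corank 1: A-series; mu = 4 gives A_4.

Type A_4, Milnor number mu = 4.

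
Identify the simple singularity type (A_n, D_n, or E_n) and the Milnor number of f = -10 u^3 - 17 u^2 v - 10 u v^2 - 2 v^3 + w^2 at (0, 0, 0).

Type D4, Milnor number mu = 4.

The Hessian of f at 0 has rank 1. Corank 2; j^3 = -(2*u + v)*(5*u^2 + 6*u*v + 2*v^2) splits into three distinct lines over C (the quadratic factor has nonzero discriminant), so D_4.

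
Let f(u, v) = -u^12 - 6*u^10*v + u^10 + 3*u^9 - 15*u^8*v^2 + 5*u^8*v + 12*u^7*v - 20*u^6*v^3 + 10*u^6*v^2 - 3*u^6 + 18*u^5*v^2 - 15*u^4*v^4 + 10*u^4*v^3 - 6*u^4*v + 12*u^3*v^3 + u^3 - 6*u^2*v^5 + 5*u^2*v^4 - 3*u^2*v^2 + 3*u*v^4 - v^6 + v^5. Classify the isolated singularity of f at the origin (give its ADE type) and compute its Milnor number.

The Hessian of f at 0 has rank 0. Corank 2; j^3 = u^3 is a perfect cube, so E-series; the 5-jet and mu = 8 give E_8.

Type E8, Milnor number mu = 8.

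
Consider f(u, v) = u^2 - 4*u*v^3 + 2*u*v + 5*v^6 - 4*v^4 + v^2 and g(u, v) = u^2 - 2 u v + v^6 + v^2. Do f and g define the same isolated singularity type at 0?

The Hessian of f at 0 has rank 1. Corank 1: A-series; mu = 5 gives A_5. The Hessian of g at 0 has rank 1. Corank 1: A-series; mu = 5 gives A_5. Both have type A_5, hence right-equivalent.

Yes.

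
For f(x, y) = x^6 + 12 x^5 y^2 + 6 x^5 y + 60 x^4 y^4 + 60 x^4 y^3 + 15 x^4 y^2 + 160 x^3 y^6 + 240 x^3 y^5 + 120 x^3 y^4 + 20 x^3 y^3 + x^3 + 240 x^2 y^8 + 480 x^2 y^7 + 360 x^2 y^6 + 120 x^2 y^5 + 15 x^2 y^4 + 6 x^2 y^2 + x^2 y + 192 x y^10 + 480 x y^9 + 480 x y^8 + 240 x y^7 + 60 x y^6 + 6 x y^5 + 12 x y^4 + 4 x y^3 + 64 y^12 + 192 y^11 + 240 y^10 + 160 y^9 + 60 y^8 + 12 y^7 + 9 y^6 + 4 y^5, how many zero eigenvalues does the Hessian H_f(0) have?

Hessian at 0 has rank 0.

2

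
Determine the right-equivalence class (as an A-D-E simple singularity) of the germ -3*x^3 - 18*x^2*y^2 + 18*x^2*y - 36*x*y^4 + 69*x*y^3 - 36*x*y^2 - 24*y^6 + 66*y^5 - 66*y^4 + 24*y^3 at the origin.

E7

The Hessian of f at 0 has rank 0. Corank 2; j^3 = -3*(x - 2*y)^3 is a perfect cube, so E-series; the 4-jet and mu = 7 give E_7.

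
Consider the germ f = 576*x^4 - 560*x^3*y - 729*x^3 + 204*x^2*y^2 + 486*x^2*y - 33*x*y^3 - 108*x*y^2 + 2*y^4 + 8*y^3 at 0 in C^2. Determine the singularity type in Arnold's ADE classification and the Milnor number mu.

Type E_{7}, Milnor number mu = 7.

The Hessian of f at 0 is [[0, 0], [0, 0]] with rank 0, so corank 2. A Groebner basis of the Jacobian ideal J(f) in C{x,y} is {129140163*x^2/16 - 14348907*x*y/4 + y^4 + 729*y^3/16 + 1594323*y^2/4, x^3 - 4131*x^2/8 + 459*x*y/2 - y^3/72 - 51*y^2/2, x^2*y - 24057*x^2/16 + 2673*x*y/4 - 25*y^3/432 - 297*y^2/4, -6561*x^2/2 + x*y^2 + 1458*x*y - 13*y^3/54 - 162*y^2}; counting standard monomials gives mu = 7. Corank 2; j^3 = -(9*x - 2*y)^3 is a perfect cube, so E-series; the 4-jet and mu = 7 give E_7.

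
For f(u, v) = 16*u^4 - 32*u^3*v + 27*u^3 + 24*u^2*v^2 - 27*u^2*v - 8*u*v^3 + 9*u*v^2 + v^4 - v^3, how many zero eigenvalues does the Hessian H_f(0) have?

2

The Hessian at 0 is [[0, 0], [0, 0]] of rank 0; hence corank 2.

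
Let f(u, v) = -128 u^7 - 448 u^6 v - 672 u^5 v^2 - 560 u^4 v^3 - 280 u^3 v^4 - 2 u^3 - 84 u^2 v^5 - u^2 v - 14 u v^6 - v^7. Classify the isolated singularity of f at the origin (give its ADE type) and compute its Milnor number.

Type D8, Milnor number mu = 8.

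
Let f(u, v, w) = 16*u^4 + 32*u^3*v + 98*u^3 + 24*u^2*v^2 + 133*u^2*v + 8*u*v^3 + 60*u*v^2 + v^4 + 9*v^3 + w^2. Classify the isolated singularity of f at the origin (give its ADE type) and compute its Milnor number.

Type D5, Milnor number mu = 5.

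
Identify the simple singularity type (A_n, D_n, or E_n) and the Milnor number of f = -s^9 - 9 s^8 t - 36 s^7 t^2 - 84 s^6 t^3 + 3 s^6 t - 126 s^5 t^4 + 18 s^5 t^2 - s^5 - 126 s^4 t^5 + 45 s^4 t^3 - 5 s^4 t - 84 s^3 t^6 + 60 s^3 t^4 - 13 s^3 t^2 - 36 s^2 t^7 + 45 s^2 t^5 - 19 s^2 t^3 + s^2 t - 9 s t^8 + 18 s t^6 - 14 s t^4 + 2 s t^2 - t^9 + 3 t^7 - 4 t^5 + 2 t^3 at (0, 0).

The Hessian of f at 0 has rank 0. Corank 2; j^3 = t*(s^2 + 2*s*t + 2*t^2) splits into three distinct lines over C (the quadratic factor has nonzero discriminant), so D_4.

Type D_4, Milnor number mu = 4.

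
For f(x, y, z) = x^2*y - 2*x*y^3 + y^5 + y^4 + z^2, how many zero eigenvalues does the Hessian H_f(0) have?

2

The Hessian at 0 is [[0, 0, 0], [0, 0, 0], [0, 0, 2]] of rank 1; hence corank 2.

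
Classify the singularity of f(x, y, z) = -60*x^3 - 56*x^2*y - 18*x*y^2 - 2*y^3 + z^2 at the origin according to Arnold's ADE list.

D_4

The Hessian of f at 0 is [[0, 0, 0], [0, 0, 0], [0, 0, 2]] with rank 1, so corank 2. A Groebner basis of the Jacobian ideal J(f) in C{x,y,z} is {y^3, x^2 - 3*y^2/26, x*y + 9*y^2/26, z}; counting standard monomials gives mu = 4. Corank 2; j^3 = -2*(3*x + y)*(10*x^2 + 6*x*y + y^2) splits into three distinct lines over C (the quadratic factor has nonzero discriminant), so D_4.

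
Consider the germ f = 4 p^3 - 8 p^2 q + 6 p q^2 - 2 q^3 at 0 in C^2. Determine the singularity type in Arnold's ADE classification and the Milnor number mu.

Type D_{4}, Milnor number mu = 4.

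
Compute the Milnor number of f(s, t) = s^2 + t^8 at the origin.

7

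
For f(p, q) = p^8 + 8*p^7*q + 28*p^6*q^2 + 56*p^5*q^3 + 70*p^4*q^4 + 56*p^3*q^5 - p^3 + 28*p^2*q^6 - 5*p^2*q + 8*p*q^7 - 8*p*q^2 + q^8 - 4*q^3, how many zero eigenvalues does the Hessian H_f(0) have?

2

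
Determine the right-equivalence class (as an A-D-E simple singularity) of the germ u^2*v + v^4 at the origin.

D_5

The Hessian of f at 0 has rank 0. Corank 2; j^3 = u^2*v has shape L^2 M (L != M), so D-series; mu = 5 gives D_5.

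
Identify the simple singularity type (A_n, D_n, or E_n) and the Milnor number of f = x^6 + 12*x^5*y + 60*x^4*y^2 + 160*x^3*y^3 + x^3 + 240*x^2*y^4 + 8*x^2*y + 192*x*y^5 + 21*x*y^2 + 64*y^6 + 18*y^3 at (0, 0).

Type D_7, Milnor number mu = 7.

The Hessian of f at 0 has rank 0. Corank 2; j^3 = (x + 2*y)*(x + 3*y)^2 has shape L^2 M (L != M), so D-series; mu = 7 gives D_7.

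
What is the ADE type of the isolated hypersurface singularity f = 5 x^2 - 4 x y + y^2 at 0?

A_1

The Hessian of f at 0 has rank 2. Corank 0: nondegenerate Morse point, so A_1.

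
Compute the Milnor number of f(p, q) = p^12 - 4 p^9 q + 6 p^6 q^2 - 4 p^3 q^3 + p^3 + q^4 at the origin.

6

The Hessian of f at 0 has rank 0. Corank 2; j^3 = p^3 is a perfect cube, so E-series; the 4-jet and mu = 6 give E_6.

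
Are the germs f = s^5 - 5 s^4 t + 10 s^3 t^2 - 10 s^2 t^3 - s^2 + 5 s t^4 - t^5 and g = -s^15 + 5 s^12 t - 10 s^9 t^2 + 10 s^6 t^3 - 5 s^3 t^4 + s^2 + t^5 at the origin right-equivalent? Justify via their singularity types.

Yes.

The Hessian of f at 0 is [[-2, 0], [0, 0]] with rank 1, so corank 1. A Groebner basis of the Jacobian ideal J(f) in C{s,t} is {t^4, s}; counting standard monomials gives mu = 4. Corank 1: A-series; mu = 4 gives A_4. The Hessian of g at 0 is [[2, 0], [0, 0]] with rank 1, so corank 1. A Groebner basis of the Jacobian ideal J(g) in C{s,t} is {t^4, s}; counting standard monomials gives mu = 4. Corank 1: A-series; mu = 4 gives A_4. Both have type A_4, hence right-equivalent.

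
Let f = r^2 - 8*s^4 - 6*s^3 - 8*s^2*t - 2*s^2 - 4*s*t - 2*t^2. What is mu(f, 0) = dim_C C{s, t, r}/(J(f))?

2

The Hessian of f at 0 has rank 2. Corank 1: A-series; mu = 2 gives A_2.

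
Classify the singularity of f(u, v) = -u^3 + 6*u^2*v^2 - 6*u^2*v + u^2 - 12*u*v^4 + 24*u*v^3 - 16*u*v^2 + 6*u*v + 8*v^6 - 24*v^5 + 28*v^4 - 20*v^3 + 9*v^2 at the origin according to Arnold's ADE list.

The Hessian of f at 0 is [[2, 6], [6, 18]] with rank 1, so corank 1. A Groebner basis of the Jacobian ideal J(f) in C{u,v} is {v^2, u + 3*v}; counting standard monomials gives mu = 2. Corank 1: A-series; mu = 2 gives A_2.

A_2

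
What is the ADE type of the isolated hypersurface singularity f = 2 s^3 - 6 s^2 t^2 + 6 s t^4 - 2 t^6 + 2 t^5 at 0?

E8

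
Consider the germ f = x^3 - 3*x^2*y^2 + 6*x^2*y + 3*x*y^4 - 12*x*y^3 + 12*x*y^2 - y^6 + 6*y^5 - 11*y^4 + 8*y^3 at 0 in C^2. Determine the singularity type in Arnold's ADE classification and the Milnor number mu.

Type E_{6}, Milnor number mu = 6.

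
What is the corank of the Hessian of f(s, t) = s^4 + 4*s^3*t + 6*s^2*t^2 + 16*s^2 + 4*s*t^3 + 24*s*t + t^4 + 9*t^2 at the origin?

1

The Hessian at 0 is [[32, 24], [24, 18]] of rank 1; hence corank 1.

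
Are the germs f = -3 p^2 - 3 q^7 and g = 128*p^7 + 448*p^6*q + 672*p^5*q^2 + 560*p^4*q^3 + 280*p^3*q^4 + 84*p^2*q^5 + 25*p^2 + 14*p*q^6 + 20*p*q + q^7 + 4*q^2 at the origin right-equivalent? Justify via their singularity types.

Yes.

The Hessian of f at 0 has rank 1. Corank 1: A-series; mu = 6 gives A_6. The Hessian of g at 0 has rank 1. Corank 1: A-series; mu = 6 gives A_6. Both have type A_6, hence right-equivalent.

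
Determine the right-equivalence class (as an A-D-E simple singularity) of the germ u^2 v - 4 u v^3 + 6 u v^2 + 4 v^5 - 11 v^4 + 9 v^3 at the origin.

The Hessian of f at 0 has rank 0. Corank 2; j^3 = v*(u + 3*v)^2 has shape L^2 M (L != M), so D-series; mu = 5 gives D_5.

D_5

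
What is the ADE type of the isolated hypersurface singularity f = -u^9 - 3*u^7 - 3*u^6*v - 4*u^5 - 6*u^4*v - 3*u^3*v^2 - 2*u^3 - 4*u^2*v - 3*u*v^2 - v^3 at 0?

D_4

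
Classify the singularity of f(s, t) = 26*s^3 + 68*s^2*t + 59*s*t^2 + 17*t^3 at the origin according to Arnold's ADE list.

D_{4}

The Hessian of f at 0 is [[0, 0], [0, 0]] with rank 0, so corank 2. A Groebner basis of the Jacobian ideal J(f) in C{s,t} is {t^3, s^2 - 13*t^2/22, s*t + 17*t^2/22}; counting standard monomials gives mu = 4. Corank 2; j^3 = (s + t)*(26*s^2 + 42*s*t + 17*t^2) splits into three distinct lines over C (the quadratic factor has nonzero discriminant), so D_4.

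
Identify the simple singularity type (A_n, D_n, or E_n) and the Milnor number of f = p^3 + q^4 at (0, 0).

The Hessian of f at 0 is [[0, 0], [0, 0]] with rank 0, so corank 2. A Groebner basis of the Jacobian ideal J(f) in C{p,q} is {q^3, p^2}; counting standard monomials gives mu = 6. Corank 2; j^3 = p^3 is a perfect cube, so E-series; the 4-jet and mu = 6 give E_6.

Type E6, Milnor number mu = 6.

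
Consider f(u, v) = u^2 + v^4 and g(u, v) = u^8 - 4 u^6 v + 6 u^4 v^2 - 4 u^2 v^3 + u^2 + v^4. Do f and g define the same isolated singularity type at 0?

The Hessian of f at 0 has rank 1. Corank 1: A-series; mu = 3 gives A_3. The Hessian of g at 0 has rank 1. Corank 1: A-series; mu = 3 gives A_3. Both have type A_3, hence right-equivalent.

Yes.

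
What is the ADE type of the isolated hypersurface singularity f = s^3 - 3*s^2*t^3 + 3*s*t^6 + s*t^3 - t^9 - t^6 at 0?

The Hessian of f at 0 is [[0, 0], [0, 0]] with rank 0, so corank 2. A Groebner basis of the Jacobian ideal J(f) in C{s,t} is {s^3, s*t^2, 3*s^2 + t^3}; counting standard monomials gives mu = 7. Corank 2; j^3 = s^3 is a perfect cube, so E-series; the 4-jet and mu = 7 give E_7.

E7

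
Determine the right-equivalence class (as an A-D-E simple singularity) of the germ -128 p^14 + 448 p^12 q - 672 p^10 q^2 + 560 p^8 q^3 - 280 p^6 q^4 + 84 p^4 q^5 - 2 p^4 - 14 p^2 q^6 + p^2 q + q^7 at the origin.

D_{8}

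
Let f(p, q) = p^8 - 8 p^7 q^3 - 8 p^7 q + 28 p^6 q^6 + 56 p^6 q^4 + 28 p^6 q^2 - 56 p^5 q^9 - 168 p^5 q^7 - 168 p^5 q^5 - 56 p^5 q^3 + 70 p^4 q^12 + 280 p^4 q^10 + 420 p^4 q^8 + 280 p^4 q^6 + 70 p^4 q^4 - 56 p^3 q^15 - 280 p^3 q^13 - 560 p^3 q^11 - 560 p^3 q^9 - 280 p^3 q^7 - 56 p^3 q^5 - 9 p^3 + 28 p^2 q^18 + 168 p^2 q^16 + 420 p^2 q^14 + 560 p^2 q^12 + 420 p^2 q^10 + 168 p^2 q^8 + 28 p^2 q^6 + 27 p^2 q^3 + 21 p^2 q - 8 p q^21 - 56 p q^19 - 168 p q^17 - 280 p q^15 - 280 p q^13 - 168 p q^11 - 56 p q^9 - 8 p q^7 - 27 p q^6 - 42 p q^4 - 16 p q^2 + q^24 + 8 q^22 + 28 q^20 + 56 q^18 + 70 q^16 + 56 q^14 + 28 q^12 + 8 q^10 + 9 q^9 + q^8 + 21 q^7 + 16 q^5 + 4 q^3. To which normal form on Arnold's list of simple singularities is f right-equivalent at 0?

D_9

The Hessian of f at 0 has rank 0. Corank 2; j^3 = -(p - q)*(3*p - 2*q)^2 has shape L^2 M (L != M), so D-series; mu = 9 gives D_9.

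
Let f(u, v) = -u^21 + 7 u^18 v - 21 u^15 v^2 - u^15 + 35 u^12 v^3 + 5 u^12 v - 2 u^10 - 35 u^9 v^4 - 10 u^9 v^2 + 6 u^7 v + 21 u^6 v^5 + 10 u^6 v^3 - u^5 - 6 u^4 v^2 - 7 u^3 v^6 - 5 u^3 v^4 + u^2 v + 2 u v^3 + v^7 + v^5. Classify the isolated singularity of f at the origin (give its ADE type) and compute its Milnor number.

Type D_8, Milnor number mu = 8.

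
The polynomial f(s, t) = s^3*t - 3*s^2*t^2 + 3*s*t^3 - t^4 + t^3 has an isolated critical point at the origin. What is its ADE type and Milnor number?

The Hessian of f at 0 has rank 0. Corank 2; j^3 = t^3 is a perfect cube, so E-series; the 4-jet and mu = 7 give E_7.

Type E_{7}, Milnor number mu = 7.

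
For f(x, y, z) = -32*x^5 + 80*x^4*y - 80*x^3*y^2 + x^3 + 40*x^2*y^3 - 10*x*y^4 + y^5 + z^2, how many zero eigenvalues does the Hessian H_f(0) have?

2

The Hessian at 0 is [[0, 0, 0], [0, 0, 0], [0, 0, 2]] of rank 1; hence corank 2.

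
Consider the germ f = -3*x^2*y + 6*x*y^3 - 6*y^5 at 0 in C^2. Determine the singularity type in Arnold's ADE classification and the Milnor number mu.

Type D6, Milnor number mu = 6.

The Hessian of f at 0 has rank 0. Corank 2; j^3 = -3*x^2*y has shape L^2 M (L != M), so D-series; mu = 6 gives D_6.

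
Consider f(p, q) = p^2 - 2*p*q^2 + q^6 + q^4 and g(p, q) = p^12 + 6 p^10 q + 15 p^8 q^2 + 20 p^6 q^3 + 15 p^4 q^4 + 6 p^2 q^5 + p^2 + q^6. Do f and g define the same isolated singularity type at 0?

Yes.

The Hessian of f at 0 has rank 1. Corank 1: A-series; mu = 5 gives A_5. The Hessian of g at 0 has rank 1. Corank 1: A-series; mu = 5 gives A_5. Both have type A_5, hence right-equivalent.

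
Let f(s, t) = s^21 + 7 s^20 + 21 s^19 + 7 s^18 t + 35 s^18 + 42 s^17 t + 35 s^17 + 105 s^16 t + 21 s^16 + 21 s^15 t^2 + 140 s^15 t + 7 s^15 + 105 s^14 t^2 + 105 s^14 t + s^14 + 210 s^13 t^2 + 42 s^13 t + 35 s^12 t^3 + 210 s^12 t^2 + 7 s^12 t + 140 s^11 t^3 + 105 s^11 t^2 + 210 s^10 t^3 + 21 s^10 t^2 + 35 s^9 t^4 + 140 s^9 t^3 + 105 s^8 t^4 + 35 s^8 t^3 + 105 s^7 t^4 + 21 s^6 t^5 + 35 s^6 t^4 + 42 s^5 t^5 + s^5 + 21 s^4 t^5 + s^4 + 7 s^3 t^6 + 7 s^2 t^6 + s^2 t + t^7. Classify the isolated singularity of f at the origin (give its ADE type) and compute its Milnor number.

The Hessian of f at 0 is [[0, 0], [0, 0]] with rank 0, so corank 2. A Groebner basis of the Jacobian ideal J(f) in C{s,t} is {s^2/7 + t^6, s^3, s*t}; counting standard monomials gives mu = 8. Corank 2; j^3 = s^2*t has shape L^2 M (L != M), so D-series; mu = 8 gives D_8.

Type D_{8}, Milnor number mu = 8.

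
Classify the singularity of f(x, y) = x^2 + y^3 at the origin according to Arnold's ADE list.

The Hessian of f at 0 has rank 1. Corank 1: A-series; mu = 2 gives A_2.

A2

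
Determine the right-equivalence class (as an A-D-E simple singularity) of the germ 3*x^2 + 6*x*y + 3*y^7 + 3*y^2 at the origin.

A6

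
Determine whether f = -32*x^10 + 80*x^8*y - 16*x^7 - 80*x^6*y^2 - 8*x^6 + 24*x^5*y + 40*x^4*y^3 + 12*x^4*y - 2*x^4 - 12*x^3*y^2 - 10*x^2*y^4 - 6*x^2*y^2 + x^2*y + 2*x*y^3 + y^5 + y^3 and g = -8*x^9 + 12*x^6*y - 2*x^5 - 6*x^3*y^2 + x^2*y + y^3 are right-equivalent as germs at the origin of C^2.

Yes.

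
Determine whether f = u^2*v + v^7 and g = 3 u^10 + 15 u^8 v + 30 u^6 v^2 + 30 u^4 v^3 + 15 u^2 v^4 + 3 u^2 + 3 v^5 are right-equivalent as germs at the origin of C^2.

No.

The Hessian of f at 0 is [[0, 0], [0, 0]] with rank 0, so corank 2. A Groebner basis of the Jacobian ideal J(f) in C{u,v} is {u^2/7 + v^6, u^3, u*v}; counting standard monomials gives mu = 8. Corank 2; j^3 = u^2*v has shape L^2 M (L != M), so D-series; mu = 8 gives D_8. The Hessian of g at 0 is [[6, 0], [0, 0]] with rank 1, so corank 1. A Groebner basis of the Jacobian ideal J(g) in C{u,v} is {v^4, u}; counting standard monomials gives mu = 4. Corank 1: A-series; mu = 4 gives A_4. f is D_8 but g is A_4, hence not right-equivalent.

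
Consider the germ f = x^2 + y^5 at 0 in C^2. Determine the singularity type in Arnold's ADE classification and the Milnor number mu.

Type A_{4}, Milnor number mu = 4.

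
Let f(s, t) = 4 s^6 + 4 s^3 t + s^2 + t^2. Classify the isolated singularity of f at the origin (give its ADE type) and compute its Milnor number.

The Hessian of f at 0 is [[2, 0], [0, 2]] with rank 2, so corank 0. A Groebner basis of the Jacobian ideal J(f) in C{s,t} is {s, t}; counting standard monomials gives mu = 1. Corank 0: nondegenerate Morse point, so A_1.

Type A_1, Milnor number mu = 1.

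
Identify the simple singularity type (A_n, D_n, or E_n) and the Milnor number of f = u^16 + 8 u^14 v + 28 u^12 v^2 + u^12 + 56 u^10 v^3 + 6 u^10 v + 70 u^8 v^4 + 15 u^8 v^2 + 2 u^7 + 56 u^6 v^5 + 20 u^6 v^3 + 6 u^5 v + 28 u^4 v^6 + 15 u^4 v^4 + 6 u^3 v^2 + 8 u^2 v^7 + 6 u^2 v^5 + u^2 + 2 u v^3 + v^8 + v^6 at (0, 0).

Type A_7, Milnor number mu = 7.

The Hessian of f at 0 is [[2, 0], [0, 0]] with rank 1, so corank 1. A Groebner basis of the Jacobian ideal J(f) in C{u,v} is {u^3, u^2*v, u + v^3}; counting standard monomials gives mu = 7. Corank 1: A-series; mu = 7 gives A_7.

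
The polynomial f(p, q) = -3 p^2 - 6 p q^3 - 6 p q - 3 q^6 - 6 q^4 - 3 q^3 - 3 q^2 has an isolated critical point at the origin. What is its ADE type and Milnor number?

Type A_{2}, Milnor number mu = 2.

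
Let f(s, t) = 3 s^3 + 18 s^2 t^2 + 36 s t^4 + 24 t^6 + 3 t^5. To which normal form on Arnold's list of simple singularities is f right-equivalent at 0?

The Hessian of f at 0 is [[0, 0], [0, 0]] with rank 0, so corank 2. A Groebner basis of the Jacobian ideal J(f) in C{s,t} is {t^4, s^3, s^2/4 + s*t^2}; counting standard monomials gives mu = 8. Corank 2; j^3 = 3*s^3 is a perfect cube, so E-series; the 5-jet and mu = 8 give E_8.

E8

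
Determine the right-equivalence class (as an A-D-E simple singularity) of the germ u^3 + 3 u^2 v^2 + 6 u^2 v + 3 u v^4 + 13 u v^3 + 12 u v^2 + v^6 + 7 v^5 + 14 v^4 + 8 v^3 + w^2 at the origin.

E_7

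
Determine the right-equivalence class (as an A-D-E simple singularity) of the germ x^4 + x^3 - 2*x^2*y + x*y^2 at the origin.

D5

The Hessian of f at 0 has rank 0. Corank 2; j^3 = x*(x - y)^2 has shape L^2 M (L != M), so D-series; mu = 5 gives D_5.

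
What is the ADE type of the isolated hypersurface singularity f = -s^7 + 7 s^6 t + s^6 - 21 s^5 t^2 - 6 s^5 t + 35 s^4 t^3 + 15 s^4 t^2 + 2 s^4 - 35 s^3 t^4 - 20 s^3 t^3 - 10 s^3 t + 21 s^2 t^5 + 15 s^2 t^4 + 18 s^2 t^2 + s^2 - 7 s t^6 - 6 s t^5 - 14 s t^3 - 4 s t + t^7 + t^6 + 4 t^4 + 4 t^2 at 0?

A_{6}

The Hessian of f at 0 is [[2, -4], [-4, 8]] with rank 1, so corank 1. A Groebner basis of the Jacobian ideal J(f) in C{s,t} is {s*t + t^4 - 2*t^2, s*t^2 + s/3 - 5*t^3/3 - 2*t/3, s^2 - 4*s*t + 4*t^2}; counting standard monomials gives mu = 6. Corank 1: A-series; mu = 6 gives A_6.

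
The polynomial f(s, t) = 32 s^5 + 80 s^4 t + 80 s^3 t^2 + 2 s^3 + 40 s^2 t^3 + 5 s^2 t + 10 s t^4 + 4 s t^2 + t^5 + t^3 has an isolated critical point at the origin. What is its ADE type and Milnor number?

The Hessian of f at 0 has rank 0. Corank 2; j^3 = (s + t)^2*(2*s + t) has shape L^2 M (L != M), so D-series; mu = 6 gives D_6.

Type D_{6}, Milnor number mu = 6.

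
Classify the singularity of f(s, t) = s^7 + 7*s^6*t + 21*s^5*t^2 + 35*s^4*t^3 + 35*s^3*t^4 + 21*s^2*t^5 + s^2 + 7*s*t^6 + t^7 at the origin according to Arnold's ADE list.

The Hessian of f at 0 has rank 1. Corank 1: A-series; mu = 6 gives A_6.

A6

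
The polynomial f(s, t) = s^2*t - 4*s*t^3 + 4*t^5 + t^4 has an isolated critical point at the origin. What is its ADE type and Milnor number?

The Hessian of f at 0 has rank 0. Corank 2; j^3 = s^2*t has shape L^2 M (L != M), so D-series; mu = 5 gives D_5.

Type D_{5}, Milnor number mu = 5.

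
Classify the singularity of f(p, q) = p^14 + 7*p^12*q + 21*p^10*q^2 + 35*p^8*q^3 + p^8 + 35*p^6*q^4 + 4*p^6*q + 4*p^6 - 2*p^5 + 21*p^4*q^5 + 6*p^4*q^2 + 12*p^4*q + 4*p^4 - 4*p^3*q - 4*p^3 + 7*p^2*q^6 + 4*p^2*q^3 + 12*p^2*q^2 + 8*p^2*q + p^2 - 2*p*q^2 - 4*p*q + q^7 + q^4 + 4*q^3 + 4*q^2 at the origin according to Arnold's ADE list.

A_6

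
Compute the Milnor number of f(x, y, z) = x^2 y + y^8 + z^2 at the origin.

9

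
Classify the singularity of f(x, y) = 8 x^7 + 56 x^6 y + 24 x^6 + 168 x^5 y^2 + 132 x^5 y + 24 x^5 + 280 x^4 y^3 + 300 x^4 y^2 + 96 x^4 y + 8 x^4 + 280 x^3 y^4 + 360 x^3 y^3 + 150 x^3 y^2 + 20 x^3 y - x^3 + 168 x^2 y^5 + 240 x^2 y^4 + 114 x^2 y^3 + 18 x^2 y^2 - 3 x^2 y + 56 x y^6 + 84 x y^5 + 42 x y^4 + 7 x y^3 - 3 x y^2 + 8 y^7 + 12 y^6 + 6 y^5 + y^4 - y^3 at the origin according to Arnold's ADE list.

The Hessian of f at 0 has rank 0. Corank 2; j^3 = -(x + y)^3 is a perfect cube, so E-series; the 4-jet and mu = 7 give E_7.

E_{7}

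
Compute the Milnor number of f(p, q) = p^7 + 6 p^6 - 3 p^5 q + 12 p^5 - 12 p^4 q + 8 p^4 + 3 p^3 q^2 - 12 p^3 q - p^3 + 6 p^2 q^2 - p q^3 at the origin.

7

The Hessian of f at 0 is [[0, 0], [0, 0]] with rank 0, so corank 2. A Groebner basis of the Jacobian ideal J(f) in C{p,q} is {3*p^2/4 + q^4 + q^3/4, p^3, p^2*q - p^2/4 - q^3/12, -p^2 + p*q^2 - q^3/3}; counting standard monomials gives mu = 7. Corank 2; j^3 = -p^3 is a perfect cube, so E-series; the 4-jet and mu = 7 give E_7.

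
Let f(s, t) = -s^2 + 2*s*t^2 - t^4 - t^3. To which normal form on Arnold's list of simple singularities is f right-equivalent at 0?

The Hessian of f at 0 has rank 1. Corank 1: A-series; mu = 2 gives A_2.

A_{2}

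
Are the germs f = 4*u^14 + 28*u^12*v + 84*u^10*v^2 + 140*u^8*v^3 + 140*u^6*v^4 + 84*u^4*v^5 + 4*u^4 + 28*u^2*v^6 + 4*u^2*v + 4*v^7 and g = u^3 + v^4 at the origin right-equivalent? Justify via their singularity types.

The Hessian of f at 0 has rank 0. Corank 2; j^3 = 4*u^2*v has shape L^2 M (L != M), so D-series; mu = 8 gives D_8. The Hessian of g at 0 has rank 0. Corank 2; j^3 = u^3 is a perfect cube, so E-series; the 4-jet and mu = 6 give E_6. f is D_8 but g is E_6, hence not right-equivalent.

No.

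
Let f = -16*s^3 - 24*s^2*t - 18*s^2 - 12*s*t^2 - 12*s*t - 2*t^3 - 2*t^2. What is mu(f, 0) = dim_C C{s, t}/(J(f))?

2

The Hessian of f at 0 is [[-36, -12], [-12, -4]] with rank 1, so corank 1. A Groebner basis of the Jacobian ideal J(f) in C{s,t} is {t^2, s + t/3}; counting standard monomials gives mu = 2. Corank 1: A-series; mu = 2 gives A_2.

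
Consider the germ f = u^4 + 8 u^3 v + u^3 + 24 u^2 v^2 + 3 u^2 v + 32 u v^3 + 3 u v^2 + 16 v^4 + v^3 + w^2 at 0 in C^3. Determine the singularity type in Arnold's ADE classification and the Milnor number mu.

Type E6, Milnor number mu = 6.

The Hessian of f at 0 has rank 1. Corank 2; j^3 = (u + v)^3 is a perfect cube, so E-series; the 4-jet and mu = 6 give E_6.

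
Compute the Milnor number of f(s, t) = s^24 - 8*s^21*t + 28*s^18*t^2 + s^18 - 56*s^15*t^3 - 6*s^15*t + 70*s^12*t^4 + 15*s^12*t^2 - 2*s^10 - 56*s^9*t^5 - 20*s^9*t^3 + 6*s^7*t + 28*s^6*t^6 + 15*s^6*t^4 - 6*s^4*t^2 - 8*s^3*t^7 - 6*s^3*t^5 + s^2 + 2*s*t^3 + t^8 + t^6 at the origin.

7

The Hessian of f at 0 has rank 1. Corank 1: A-series; mu = 7 gives A_7.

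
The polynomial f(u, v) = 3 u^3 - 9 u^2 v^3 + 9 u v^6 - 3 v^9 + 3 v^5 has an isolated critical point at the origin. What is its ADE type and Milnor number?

The Hessian of f at 0 is [[0, 0], [0, 0]] with rank 0, so corank 2. A Groebner basis of the Jacobian ideal J(f) in C{u,v} is {-u^2/2 + u*v^3, v^4, u^3, u^2*v}; counting standard monomials gives mu = 8. Corank 2; j^3 = 3*u^3 is a perfect cube, so E-series; the 5-jet and mu = 8 give E_8.

Type E_{8}, Milnor number mu = 8.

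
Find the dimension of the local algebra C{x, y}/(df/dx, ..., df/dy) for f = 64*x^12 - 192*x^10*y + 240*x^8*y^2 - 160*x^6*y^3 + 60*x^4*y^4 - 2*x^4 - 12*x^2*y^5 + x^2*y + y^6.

7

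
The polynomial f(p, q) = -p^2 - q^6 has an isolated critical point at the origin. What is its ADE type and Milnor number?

Type A_5, Milnor number mu = 5.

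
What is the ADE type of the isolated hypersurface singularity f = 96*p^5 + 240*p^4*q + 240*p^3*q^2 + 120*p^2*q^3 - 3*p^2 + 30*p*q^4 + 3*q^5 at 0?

The Hessian of f at 0 has rank 1. Corank 1: A-series; mu = 4 gives A_4.

A_4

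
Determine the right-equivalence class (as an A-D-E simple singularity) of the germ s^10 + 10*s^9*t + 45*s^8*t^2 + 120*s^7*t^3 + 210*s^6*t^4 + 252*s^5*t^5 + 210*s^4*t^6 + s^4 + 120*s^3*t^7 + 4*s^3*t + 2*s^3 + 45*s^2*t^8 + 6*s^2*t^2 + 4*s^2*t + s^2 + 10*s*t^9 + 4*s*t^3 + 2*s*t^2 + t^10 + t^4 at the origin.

A_{9}

The Hessian of f at 0 has rank 1. Corank 1: A-series; mu = 9 gives A_9.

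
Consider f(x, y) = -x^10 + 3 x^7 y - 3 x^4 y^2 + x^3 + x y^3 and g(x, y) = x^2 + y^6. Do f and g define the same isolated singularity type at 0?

The Hessian of f at 0 is [[0, 0], [0, 0]] with rank 0, so corank 2. A Groebner basis of the Jacobian ideal J(f) in C{x,y} is {x^3, x*y^2, 3*x^2 + y^3}; counting standard monomials gives mu = 7. Corank 2; j^3 = x^3 is a perfect cube, so E-series; the 4-jet and mu = 7 give E_7. The Hessian of g at 0 is [[2, 0], [0, 0]] with rank 1, so corank 1. A Groebner basis of the Jacobian ideal J(g) in C{x,y} is {y^5, x}; counting standard monomials gives mu = 5. Corank 1: A-series; mu = 5 gives A_5. f is E_7 but g is A_5, hence not right-equivalent.

No.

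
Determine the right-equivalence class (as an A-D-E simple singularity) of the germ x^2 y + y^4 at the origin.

The Hessian of f at 0 has rank 0. Corank 2; j^3 = x^2*y has shape L^2 M (L != M), so D-series; mu = 5 gives D_5.

D_{5}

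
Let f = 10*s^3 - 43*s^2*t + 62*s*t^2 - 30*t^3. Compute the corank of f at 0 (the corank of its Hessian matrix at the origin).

2

The Hessian at 0 is [[0, 0], [0, 0]] of rank 0; hence corank 2.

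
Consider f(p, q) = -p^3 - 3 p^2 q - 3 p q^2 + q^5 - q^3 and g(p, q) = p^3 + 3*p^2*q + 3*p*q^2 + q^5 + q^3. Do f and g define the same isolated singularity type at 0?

Yes.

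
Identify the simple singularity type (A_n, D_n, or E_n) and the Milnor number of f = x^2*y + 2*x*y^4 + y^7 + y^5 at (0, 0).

The Hessian of f at 0 has rank 0. Corank 2; j^3 = x^2*y has shape L^2 M (L != M), so D-series; mu = 6 gives D_6.

Type D6, Milnor number mu = 6.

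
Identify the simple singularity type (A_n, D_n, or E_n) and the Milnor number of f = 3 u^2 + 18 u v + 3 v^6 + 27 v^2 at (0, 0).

The Hessian of f at 0 has rank 1. Corank 1: A-series; mu = 5 gives A_5.

Type A_{5}, Milnor number mu = 5.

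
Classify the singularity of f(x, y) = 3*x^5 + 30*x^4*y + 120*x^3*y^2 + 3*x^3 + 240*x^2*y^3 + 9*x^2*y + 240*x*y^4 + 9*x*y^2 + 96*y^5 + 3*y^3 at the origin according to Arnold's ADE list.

E_{8}

The Hessian of f at 0 is [[0, 0], [0, 0]] with rank 0, so corank 2. A Groebner basis of the Jacobian ideal J(f) in C{x,y} is {y^5, x*y^3 + 5*y^4/4, x^2 + 2*x*y + y^2}; counting standard monomials gives mu = 8. Corank 2; j^3 = 3*(x + y)^3 is a perfect cube, so E-series; the 5-jet and mu = 8 give E_8.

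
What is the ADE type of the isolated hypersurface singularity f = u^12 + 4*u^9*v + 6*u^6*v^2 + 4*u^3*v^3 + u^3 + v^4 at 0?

E_{6}

The Hessian of f at 0 is [[0, 0], [0, 0]] with rank 0, so corank 2. A Groebner basis of the Jacobian ideal J(f) in C{u,v} is {v^3, u^2}; counting standard monomials gives mu = 6. Corank 2; j^3 = u^3 is a perfect cube, so E-series; the 4-jet and mu = 6 give E_6.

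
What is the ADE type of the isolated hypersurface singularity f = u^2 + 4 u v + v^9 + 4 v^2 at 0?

The Hessian of f at 0 has rank 1. Corank 1: A-series; mu = 8 gives A_8.

A_8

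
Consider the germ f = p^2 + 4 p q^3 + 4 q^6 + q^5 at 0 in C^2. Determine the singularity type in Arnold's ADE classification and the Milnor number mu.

The Hessian of f at 0 has rank 1. Corank 1: A-series; mu = 4 gives A_4.

Type A4, Milnor number mu = 4.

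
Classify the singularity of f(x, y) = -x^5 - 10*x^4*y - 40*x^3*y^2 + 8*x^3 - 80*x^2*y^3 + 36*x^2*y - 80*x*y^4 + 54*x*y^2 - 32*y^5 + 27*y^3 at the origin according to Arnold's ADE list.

The Hessian of f at 0 has rank 0. Corank 2; j^3 = (2*x + 3*y)^3 is a perfect cube, so E-series; the 5-jet and mu = 8 give E_8.

E_{8}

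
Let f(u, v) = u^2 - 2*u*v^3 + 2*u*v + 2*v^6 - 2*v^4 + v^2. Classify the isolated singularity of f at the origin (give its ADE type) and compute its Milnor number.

Type A_5, Milnor number mu = 5.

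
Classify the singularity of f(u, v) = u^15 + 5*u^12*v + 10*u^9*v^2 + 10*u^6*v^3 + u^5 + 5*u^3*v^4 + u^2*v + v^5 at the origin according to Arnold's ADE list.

D6

The Hessian of f at 0 is [[0, 0], [0, 0]] with rank 0, so corank 2. A Groebner basis of the Jacobian ideal J(f) in C{u,v} is {u^2/5 + v^4, u^3, u*v}; counting standard monomials gives mu = 6. Corank 2; j^3 = u^2*v has shape L^2 M (L != M), so D-series; mu = 6 gives D_6.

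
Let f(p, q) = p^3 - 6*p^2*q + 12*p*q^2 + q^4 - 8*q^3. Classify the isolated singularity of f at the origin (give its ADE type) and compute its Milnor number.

Type E6, Milnor number mu = 6.

The Hessian of f at 0 has rank 0. Corank 2; j^3 = (p - 2*q)^3 is a perfect cube, so E-series; the 4-jet and mu = 6 give E_6.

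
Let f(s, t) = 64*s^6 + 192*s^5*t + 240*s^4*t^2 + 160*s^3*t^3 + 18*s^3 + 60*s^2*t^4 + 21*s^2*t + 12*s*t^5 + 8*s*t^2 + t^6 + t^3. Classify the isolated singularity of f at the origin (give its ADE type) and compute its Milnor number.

Type D_7, Milnor number mu = 7.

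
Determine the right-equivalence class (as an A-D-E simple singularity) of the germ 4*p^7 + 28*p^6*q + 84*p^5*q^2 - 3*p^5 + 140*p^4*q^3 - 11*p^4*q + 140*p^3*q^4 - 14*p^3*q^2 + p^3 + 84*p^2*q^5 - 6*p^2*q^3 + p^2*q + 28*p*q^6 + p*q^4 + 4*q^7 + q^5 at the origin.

D_6

The Hessian of f at 0 has rank 0. Corank 2; j^3 = p^2*(p + q) has shape L^2 M (L != M), so D-series; mu = 6 gives D_6.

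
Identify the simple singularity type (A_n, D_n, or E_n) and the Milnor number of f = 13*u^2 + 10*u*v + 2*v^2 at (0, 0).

Type A1, Milnor number mu = 1.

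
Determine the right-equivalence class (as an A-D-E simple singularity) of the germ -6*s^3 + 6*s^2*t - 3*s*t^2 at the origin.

The Hessian of f at 0 has rank 0. Corank 2; j^3 = -3*s*(2*s^2 - 2*s*t + t^2) splits into three distinct lines over C (the quadratic factor has nonzero discriminant), so D_4.

D4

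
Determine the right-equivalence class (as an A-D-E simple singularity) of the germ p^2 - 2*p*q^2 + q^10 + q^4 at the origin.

The Hessian of f at 0 is [[2, 0], [0, 0]] with rank 1, so corank 1. A Groebner basis of the Jacobian ideal J(f) in C{p,q} is {p^5, p^4*q, -p + q^2}; counting standard monomials gives mu = 9. Corank 1: A-series; mu = 9 gives A_9.

A_9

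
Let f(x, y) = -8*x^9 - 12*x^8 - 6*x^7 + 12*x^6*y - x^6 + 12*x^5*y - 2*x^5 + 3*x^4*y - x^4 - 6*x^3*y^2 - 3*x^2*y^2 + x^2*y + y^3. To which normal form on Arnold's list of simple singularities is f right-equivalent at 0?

The Hessian of f at 0 has rank 0. Corank 2; j^3 = y*(x^2 + y^2) splits into three distinct lines over C (the quadratic factor has nonzero discriminant), so D_4.

D_4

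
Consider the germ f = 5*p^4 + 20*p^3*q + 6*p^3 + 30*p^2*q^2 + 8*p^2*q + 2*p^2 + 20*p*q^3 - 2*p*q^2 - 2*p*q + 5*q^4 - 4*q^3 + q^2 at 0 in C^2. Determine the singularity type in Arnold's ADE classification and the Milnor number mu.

Type A_1, Milnor number mu = 1.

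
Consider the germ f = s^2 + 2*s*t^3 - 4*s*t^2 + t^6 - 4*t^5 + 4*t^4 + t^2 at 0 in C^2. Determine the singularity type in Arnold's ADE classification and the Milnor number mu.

Type A_{1}, Milnor number mu = 1.

The Hessian of f at 0 has rank 2. Corank 0: nondegenerate Morse point, so A_1.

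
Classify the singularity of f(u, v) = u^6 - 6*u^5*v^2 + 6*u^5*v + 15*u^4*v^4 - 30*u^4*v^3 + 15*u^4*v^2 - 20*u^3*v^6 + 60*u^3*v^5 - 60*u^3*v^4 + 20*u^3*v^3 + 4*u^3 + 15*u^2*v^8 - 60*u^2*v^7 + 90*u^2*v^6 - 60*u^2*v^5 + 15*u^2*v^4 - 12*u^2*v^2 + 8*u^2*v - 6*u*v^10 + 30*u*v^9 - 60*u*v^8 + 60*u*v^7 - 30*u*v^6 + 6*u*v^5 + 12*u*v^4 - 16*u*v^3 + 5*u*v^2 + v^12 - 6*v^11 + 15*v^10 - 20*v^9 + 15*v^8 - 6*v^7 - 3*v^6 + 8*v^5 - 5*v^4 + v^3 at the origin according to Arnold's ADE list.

D_{7}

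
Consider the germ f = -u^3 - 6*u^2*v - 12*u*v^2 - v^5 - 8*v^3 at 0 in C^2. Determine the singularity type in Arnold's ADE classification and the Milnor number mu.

The Hessian of f at 0 has rank 0. Corank 2; j^3 = -(u + 2*v)^3 is a perfect cube, so E-series; the 5-jet and mu = 8 give E_8.

Type E8, Milnor number mu = 8.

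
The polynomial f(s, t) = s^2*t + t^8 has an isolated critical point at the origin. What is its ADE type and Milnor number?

The Hessian of f at 0 is [[0, 0], [0, 0]] with rank 0, so corank 2. A Groebner basis of the Jacobian ideal J(f) in C{s,t} is {s^2/8 + t^7, s^3, s*t}; counting standard monomials gives mu = 9. Corank 2; j^3 = s^2*t has shape L^2 M (L != M), so D-series; mu = 9 gives D_9.

Type D9, Milnor number mu = 9.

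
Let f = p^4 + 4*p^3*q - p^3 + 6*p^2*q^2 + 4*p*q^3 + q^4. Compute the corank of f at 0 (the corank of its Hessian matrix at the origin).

2

Hessian at 0 has rank 0.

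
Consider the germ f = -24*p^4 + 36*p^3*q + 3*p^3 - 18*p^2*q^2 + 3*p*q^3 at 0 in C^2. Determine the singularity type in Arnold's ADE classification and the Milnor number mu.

The Hessian of f at 0 is [[0, 0], [0, 0]] with rank 0, so corank 2. A Groebner basis of the Jacobian ideal J(f) in C{p,q} is {3*p^2/4 + q^4 + q^3/4, p^3, p^2*q - p^2/4 - q^3/12, -p^2 + p*q^2 - q^3/3}; counting standard monomials gives mu = 7. Corank 2; j^3 = 3*p^3 is a perfect cube, so E-series; the 4-jet and mu = 7 give E_7.

Type E7, Milnor number mu = 7.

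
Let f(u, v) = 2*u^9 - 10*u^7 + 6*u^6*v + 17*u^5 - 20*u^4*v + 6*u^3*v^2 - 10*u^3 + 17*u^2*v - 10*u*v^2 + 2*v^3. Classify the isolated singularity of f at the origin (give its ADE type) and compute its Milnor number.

The Hessian of f at 0 is [[0, 0], [0, 0]] with rank 0, so corank 2. A Groebner basis of the Jacobian ideal J(f) in C{u,v} is {v^3, u^2 - 2*v^2/11, u*v - 5*v^2/11}; counting standard monomials gives mu = 4. Corank 2; j^3 = -(2*u - v)*(5*u^2 - 6*u*v + 2*v^2) splits into three distinct lines over C (the quadratic factor has nonzero discriminant), so D_4.

Type D_{4}, Milnor number mu = 4.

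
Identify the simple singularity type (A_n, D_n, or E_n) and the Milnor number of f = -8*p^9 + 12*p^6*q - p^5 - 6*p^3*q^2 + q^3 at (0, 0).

Type E8, Milnor number mu = 8.

The Hessian of f at 0 is [[0, 0], [0, 0]] with rank 0, so corank 2. A Groebner basis of the Jacobian ideal J(f) in C{p,q} is {p^4, p^3*q - q^2/4, p*q^2, q^3}; counting standard monomials gives mu = 8. Corank 2; j^3 = q^3 is a perfect cube, so E-series; the 5-jet and mu = 8 give E_8.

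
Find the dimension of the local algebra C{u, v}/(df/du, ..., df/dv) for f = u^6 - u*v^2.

The Hessian of f at 0 is [[0, 0], [0, 0]] with rank 0, so corank 2. A Groebner basis of the Jacobian ideal J(f) in C{u,v} is {u^5 - v^2/6, v^3, u*v}; counting standard monomials gives mu = 7. Corank 2; j^3 = -u*v^2 has shape L^2 M (L != M), so D-series; mu = 7 gives D_7.

7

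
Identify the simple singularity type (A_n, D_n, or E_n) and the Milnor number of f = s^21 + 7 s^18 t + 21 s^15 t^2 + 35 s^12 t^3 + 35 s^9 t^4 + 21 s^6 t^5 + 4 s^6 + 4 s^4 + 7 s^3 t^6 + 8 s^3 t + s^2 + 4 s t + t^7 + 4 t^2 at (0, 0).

Type A6, Milnor number mu = 6.

The Hessian of f at 0 has rank 1. Corank 1: A-series; mu = 6 gives A_6.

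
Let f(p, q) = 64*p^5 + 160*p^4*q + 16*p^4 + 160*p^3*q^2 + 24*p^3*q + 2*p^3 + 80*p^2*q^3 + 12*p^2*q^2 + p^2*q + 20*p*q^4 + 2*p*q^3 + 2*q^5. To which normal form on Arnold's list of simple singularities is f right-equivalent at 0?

D_{6}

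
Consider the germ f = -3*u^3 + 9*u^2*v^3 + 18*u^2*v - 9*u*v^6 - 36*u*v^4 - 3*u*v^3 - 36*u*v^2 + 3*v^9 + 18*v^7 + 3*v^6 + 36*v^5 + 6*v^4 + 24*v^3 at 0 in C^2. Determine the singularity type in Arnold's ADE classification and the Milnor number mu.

Type E_{7}, Milnor number mu = 7.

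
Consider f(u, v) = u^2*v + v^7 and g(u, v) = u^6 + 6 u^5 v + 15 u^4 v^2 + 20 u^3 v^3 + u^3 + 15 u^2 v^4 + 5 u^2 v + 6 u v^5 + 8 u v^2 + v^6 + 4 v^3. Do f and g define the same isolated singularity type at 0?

No.

The Hessian of f at 0 is [[0, 0], [0, 0]] with rank 0, so corank 2. A Groebner basis of the Jacobian ideal J(f) in C{u,v} is {u^2/7 + v^6, u^3, u*v}; counting standard monomials gives mu = 8. Corank 2; j^3 = u^2*v has shape L^2 M (L != M), so D-series; mu = 8 gives D_8. The Hessian of g at 0 is [[0, 0], [0, 0]] with rank 0, so corank 2. A Groebner basis of the Jacobian ideal J(g) in C{u,v} is {-u*v/6 + v^5 - v^2/3, u*v^2 + 2*v^3, u^2 + 3*u*v + 2*v^2}; counting standard monomials gives mu = 7. Corank 2; j^3 = (u + v)*(u + 2*v)^2 has shape L^2 M (L != M), so D-series; mu = 7 gives D_7. f is D_8 but g is D_7, hence not right-equivalent.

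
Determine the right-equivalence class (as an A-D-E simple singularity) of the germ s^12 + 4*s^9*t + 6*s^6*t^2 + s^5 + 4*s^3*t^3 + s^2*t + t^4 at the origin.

D_{5}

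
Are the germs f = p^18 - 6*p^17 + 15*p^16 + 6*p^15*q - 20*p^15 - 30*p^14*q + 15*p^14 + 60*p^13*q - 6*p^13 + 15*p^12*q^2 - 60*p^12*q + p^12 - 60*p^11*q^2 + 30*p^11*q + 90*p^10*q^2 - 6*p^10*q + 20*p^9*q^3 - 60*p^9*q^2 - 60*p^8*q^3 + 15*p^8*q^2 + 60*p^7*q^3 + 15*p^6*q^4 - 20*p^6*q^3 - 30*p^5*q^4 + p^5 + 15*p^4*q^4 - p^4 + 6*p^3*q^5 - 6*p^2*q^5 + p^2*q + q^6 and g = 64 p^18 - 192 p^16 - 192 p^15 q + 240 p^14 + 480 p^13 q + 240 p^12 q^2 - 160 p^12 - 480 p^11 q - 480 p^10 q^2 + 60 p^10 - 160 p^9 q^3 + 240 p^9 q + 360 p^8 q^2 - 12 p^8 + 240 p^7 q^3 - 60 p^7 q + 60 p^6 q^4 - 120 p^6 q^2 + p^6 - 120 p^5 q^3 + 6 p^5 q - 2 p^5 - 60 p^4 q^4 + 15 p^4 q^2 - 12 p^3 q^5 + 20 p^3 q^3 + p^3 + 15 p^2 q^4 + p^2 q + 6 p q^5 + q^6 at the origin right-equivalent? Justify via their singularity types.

The Hessian of f at 0 has rank 0. Corank 2; j^3 = p^2*q has shape L^2 M (L != M), so D-series; mu = 7 gives D_7. The Hessian of g at 0 has rank 0. Corank 2; j^3 = p^2*(p + q) has shape L^2 M (L != M), so D-series; mu = 7 gives D_7. Both have type D_7, hence right-equivalent.

Yes.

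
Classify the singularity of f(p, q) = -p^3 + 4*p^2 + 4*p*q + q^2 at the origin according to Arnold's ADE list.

The Hessian of f at 0 has rank 1. Corank 1: A-series; mu = 2 gives A_2.

A_{2}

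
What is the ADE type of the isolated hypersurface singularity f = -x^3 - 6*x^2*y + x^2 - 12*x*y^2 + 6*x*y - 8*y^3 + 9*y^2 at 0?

A_2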